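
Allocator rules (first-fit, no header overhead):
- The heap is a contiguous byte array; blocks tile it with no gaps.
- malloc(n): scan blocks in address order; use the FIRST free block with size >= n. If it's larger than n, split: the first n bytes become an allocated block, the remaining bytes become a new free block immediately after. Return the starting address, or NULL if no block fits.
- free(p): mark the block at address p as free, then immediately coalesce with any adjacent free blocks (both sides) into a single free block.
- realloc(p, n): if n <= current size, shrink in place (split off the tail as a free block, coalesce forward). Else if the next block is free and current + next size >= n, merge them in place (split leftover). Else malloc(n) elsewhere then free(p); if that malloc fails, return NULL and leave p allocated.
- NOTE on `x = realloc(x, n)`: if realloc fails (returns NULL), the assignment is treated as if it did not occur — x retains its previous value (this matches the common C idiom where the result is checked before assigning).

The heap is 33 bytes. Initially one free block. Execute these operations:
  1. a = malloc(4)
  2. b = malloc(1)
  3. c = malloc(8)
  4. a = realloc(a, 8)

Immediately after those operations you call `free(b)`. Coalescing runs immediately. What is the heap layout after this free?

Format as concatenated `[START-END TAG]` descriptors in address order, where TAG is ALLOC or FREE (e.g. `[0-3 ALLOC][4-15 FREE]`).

Answer: [0-4 FREE][5-12 ALLOC][13-20 ALLOC][21-32 FREE]

Derivation:
Op 1: a = malloc(4) -> a = 0; heap: [0-3 ALLOC][4-32 FREE]
Op 2: b = malloc(1) -> b = 4; heap: [0-3 ALLOC][4-4 ALLOC][5-32 FREE]
Op 3: c = malloc(8) -> c = 5; heap: [0-3 ALLOC][4-4 ALLOC][5-12 ALLOC][13-32 FREE]
Op 4: a = realloc(a, 8) -> a = 13; heap: [0-3 FREE][4-4 ALLOC][5-12 ALLOC][13-20 ALLOC][21-32 FREE]
free(b): b = 4 -> block [4-4 ALLOC]; mark free, coalesce with adjacent free neighbors -> [0-4 FREE][5-12 ALLOC][13-20 ALLOC][21-32 FREE]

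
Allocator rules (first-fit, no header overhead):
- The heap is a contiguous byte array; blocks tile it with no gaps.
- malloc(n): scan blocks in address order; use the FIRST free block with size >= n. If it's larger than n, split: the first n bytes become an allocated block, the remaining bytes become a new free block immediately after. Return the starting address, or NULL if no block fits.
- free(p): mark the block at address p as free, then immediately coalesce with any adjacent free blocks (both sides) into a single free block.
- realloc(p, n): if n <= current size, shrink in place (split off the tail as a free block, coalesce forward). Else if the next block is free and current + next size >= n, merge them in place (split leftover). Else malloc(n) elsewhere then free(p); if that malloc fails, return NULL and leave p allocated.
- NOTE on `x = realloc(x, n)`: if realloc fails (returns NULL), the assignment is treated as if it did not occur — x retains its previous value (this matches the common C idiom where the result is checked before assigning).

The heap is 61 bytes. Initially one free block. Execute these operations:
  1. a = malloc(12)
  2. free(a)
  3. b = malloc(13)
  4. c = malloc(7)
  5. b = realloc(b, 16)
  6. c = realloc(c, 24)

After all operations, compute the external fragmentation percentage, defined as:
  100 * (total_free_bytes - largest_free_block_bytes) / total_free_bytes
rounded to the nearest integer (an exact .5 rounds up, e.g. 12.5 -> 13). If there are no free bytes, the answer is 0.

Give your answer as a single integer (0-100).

Answer: 5

Derivation:
Op 1: a = malloc(12) -> a = 0; heap: [0-11 ALLOC][12-60 FREE]
Op 2: free(a) -> (freed a); heap: [0-60 FREE]
Op 3: b = malloc(13) -> b = 0; heap: [0-12 ALLOC][13-60 FREE]
Op 4: c = malloc(7) -> c = 13; heap: [0-12 ALLOC][13-19 ALLOC][20-60 FREE]
Op 5: b = realloc(b, 16) -> b = 20; heap: [0-12 FREE][13-19 ALLOC][20-35 ALLOC][36-60 FREE]
Op 6: c = realloc(c, 24) -> c = 36; heap: [0-19 FREE][20-35 ALLOC][36-59 ALLOC][60-60 FREE]
Free blocks: [20 1] total_free=21 largest=20 -> 100*(21-20)/21 = 100/21 ≈ 4.762 -> rounds to 5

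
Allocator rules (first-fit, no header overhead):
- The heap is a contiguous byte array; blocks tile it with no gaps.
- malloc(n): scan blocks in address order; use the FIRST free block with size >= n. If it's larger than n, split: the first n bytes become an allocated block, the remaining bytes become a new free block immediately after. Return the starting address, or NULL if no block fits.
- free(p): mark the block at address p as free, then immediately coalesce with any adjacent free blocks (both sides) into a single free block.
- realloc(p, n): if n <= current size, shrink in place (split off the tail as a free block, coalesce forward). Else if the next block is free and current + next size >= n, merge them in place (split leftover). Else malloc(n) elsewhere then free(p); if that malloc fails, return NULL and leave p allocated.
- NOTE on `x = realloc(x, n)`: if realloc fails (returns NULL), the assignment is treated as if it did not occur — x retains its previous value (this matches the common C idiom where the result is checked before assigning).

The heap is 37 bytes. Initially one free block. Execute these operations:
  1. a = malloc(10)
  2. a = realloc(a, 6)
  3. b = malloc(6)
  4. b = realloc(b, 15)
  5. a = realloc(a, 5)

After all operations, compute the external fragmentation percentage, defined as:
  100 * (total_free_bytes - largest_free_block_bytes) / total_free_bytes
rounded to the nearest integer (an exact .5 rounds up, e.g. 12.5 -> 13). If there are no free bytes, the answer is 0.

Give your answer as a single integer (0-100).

Answer: 6

Derivation:
Op 1: a = malloc(10) -> a = 0; heap: [0-9 ALLOC][10-36 FREE]
Op 2: a = realloc(a, 6) -> a = 0; heap: [0-5 ALLOC][6-36 FREE]
Op 3: b = malloc(6) -> b = 6; heap: [0-5 ALLOC][6-11 ALLOC][12-36 FREE]
Op 4: b = realloc(b, 15) -> b = 6; heap: [0-5 ALLOC][6-20 ALLOC][21-36 FREE]
Op 5: a = realloc(a, 5) -> a = 0; heap: [0-4 ALLOC][5-5 FREE][6-20 ALLOC][21-36 FREE]
Free blocks: [1 16] total_free=17 largest=16 -> 100*(17-16)/17 = 100/17 ≈ 5.882 -> rounds to 6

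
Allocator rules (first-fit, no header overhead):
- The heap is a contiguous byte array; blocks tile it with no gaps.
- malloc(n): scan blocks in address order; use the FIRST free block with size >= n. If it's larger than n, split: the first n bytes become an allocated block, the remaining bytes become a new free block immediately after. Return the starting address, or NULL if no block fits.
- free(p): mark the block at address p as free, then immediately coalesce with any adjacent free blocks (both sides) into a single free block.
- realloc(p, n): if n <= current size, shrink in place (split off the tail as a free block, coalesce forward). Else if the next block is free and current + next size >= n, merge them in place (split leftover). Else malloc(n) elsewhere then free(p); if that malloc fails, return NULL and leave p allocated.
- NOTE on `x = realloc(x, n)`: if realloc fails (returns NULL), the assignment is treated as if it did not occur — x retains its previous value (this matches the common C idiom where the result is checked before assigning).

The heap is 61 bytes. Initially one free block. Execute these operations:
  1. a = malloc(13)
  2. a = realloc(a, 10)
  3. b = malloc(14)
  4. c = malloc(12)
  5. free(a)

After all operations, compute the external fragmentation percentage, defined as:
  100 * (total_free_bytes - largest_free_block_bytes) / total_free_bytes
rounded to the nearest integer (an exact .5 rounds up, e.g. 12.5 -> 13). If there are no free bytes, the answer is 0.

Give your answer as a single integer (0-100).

Answer: 29

Derivation:
Op 1: a = malloc(13) -> a = 0; heap: [0-12 ALLOC][13-60 FREE]
Op 2: a = realloc(a, 10) -> a = 0; heap: [0-9 ALLOC][10-60 FREE]
Op 3: b = malloc(14) -> b = 10; heap: [0-9 ALLOC][10-23 ALLOC][24-60 FREE]
Op 4: c = malloc(12) -> c = 24; heap: [0-9 ALLOC][10-23 ALLOC][24-35 ALLOC][36-60 FREE]
Op 5: free(a) -> (freed a); heap: [0-9 FREE][10-23 ALLOC][24-35 ALLOC][36-60 FREE]
Free blocks: [10 25] total_free=35 largest=25 -> 100*(35-25)/35 = 1000/35 ≈ 28.571 -> rounds to 29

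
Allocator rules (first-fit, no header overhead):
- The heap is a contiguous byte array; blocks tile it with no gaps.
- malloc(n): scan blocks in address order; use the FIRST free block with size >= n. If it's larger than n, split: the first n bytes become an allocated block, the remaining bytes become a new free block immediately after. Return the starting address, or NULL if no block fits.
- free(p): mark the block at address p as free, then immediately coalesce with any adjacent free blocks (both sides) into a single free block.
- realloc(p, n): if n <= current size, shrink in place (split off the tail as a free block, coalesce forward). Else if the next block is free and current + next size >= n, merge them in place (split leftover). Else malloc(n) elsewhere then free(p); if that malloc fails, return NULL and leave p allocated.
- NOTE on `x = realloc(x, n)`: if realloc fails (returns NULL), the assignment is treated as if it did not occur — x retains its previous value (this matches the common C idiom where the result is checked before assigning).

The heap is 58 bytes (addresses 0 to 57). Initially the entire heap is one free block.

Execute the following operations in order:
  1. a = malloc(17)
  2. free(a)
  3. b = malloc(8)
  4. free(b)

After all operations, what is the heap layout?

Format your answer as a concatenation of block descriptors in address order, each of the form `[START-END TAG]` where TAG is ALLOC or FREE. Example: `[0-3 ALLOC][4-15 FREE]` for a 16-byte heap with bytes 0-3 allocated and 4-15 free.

Op 1: a = malloc(17) -> a = 0; heap: [0-16 ALLOC][17-57 FREE]
Op 2: free(a) -> (freed a); heap: [0-57 FREE]
Op 3: b = malloc(8) -> b = 0; heap: [0-7 ALLOC][8-57 FREE]
Op 4: free(b) -> (freed b); heap: [0-57 FREE]

Answer: [0-57 FREE]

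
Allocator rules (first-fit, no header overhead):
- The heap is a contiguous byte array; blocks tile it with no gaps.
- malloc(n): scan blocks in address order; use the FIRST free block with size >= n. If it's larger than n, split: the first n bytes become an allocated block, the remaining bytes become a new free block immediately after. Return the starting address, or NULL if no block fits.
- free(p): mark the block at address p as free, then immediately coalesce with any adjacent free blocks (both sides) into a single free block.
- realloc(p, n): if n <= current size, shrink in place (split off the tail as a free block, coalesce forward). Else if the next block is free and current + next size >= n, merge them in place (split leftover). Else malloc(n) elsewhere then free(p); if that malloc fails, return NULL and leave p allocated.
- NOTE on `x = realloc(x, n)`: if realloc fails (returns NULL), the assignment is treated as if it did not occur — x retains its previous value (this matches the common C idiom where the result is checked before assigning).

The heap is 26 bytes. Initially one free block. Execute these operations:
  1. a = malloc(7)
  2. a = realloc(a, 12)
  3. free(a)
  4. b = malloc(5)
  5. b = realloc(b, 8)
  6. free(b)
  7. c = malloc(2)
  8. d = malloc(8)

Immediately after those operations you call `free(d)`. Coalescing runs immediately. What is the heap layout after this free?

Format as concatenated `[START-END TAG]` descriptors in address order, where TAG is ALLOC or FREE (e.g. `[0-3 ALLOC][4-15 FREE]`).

Op 1: a = malloc(7) -> a = 0; heap: [0-6 ALLOC][7-25 FREE]
Op 2: a = realloc(a, 12) -> a = 0; heap: [0-11 ALLOC][12-25 FREE]
Op 3: free(a) -> (freed a); heap: [0-25 FREE]
Op 4: b = malloc(5) -> b = 0; heap: [0-4 ALLOC][5-25 FREE]
Op 5: b = realloc(b, 8) -> b = 0; heap: [0-7 ALLOC][8-25 FREE]
Op 6: free(b) -> (freed b); heap: [0-25 FREE]
Op 7: c = malloc(2) -> c = 0; heap: [0-1 ALLOC][2-25 FREE]
Op 8: d = malloc(8) -> d = 2; heap: [0-1 ALLOC][2-9 ALLOC][10-25 FREE]
free(d): d = 2 -> block [2-9 ALLOC]; mark free, coalesce with adjacent free neighbors -> [0-1 ALLOC][2-25 FREE]

Answer: [0-1 ALLOC][2-25 FREE]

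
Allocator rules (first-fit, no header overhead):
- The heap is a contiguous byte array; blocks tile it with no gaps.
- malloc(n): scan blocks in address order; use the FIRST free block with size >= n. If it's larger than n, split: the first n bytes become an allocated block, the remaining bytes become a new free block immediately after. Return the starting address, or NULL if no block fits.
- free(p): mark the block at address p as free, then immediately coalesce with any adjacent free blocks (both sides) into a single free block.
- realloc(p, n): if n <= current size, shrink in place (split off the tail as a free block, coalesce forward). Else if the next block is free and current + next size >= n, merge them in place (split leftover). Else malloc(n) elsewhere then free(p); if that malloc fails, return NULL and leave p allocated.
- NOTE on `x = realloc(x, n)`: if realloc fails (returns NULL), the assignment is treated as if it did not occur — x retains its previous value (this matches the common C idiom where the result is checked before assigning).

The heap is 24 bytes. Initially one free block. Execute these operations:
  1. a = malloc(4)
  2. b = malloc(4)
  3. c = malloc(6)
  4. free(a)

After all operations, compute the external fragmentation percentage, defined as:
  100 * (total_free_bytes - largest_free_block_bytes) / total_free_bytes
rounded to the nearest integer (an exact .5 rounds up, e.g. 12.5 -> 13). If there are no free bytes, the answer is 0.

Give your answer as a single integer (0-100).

Answer: 29

Derivation:
Op 1: a = malloc(4) -> a = 0; heap: [0-3 ALLOC][4-23 FREE]
Op 2: b = malloc(4) -> b = 4; heap: [0-3 ALLOC][4-7 ALLOC][8-23 FREE]
Op 3: c = malloc(6) -> c = 8; heap: [0-3 ALLOC][4-7 ALLOC][8-13 ALLOC][14-23 FREE]
Op 4: free(a) -> (freed a); heap: [0-3 FREE][4-7 ALLOC][8-13 ALLOC][14-23 FREE]
Free blocks: [4 10] total_free=14 largest=10 -> 100*(14-10)/14 = 400/14 ≈ 28.571 -> rounds to 29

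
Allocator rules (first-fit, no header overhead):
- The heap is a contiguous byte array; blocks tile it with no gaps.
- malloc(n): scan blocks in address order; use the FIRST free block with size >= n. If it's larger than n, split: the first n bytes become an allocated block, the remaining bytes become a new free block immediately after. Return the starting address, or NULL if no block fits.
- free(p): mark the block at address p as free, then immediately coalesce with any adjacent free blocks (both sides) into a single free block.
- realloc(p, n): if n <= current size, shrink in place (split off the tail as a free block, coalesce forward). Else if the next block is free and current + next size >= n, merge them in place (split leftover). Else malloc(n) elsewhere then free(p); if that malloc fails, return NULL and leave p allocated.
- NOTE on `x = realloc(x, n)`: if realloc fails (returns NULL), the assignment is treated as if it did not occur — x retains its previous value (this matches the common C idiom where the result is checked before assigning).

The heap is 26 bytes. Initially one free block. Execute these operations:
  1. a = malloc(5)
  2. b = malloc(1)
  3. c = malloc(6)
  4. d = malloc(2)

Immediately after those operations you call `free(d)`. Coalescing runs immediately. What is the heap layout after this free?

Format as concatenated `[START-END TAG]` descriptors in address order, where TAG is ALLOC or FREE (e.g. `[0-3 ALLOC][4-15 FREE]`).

Answer: [0-4 ALLOC][5-5 ALLOC][6-11 ALLOC][12-25 FREE]

Derivation:
Op 1: a = malloc(5) -> a = 0; heap: [0-4 ALLOC][5-25 FREE]
Op 2: b = malloc(1) -> b = 5; heap: [0-4 ALLOC][5-5 ALLOC][6-25 FREE]
Op 3: c = malloc(6) -> c = 6; heap: [0-4 ALLOC][5-5 ALLOC][6-11 ALLOC][12-25 FREE]
Op 4: d = malloc(2) -> d = 12; heap: [0-4 ALLOC][5-5 ALLOC][6-11 ALLOC][12-13 ALLOC][14-25 FREE]
free(d): d = 12 -> block [12-13 ALLOC]; mark free, coalesce with adjacent free neighbors -> [0-4 ALLOC][5-5 ALLOC][6-11 ALLOC][12-25 FREE]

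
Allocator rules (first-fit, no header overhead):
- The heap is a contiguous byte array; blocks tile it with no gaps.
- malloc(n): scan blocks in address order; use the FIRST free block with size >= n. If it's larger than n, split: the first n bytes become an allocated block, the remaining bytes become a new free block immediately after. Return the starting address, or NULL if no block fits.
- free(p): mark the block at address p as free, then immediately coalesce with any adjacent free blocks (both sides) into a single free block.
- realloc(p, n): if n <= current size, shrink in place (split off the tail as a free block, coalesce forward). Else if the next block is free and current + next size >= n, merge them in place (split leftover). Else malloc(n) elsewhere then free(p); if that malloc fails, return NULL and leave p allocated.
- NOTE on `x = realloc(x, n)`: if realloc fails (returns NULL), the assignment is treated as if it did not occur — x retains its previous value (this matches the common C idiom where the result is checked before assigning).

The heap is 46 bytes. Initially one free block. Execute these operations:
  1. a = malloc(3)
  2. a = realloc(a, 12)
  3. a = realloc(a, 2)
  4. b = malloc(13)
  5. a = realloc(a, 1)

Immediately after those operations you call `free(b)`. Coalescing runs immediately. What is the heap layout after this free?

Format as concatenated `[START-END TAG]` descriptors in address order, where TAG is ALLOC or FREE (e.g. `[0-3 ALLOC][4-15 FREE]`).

Op 1: a = malloc(3) -> a = 0; heap: [0-2 ALLOC][3-45 FREE]
Op 2: a = realloc(a, 12) -> a = 0; heap: [0-11 ALLOC][12-45 FREE]
Op 3: a = realloc(a, 2) -> a = 0; heap: [0-1 ALLOC][2-45 FREE]
Op 4: b = malloc(13) -> b = 2; heap: [0-1 ALLOC][2-14 ALLOC][15-45 FREE]
Op 5: a = realloc(a, 1) -> a = 0; heap: [0-0 ALLOC][1-1 FREE][2-14 ALLOC][15-45 FREE]
free(b): b = 2 -> block [2-14 ALLOC]; mark free, coalesce with adjacent free neighbors -> [0-0 ALLOC][1-45 FREE]

Answer: [0-0 ALLOC][1-45 FREE]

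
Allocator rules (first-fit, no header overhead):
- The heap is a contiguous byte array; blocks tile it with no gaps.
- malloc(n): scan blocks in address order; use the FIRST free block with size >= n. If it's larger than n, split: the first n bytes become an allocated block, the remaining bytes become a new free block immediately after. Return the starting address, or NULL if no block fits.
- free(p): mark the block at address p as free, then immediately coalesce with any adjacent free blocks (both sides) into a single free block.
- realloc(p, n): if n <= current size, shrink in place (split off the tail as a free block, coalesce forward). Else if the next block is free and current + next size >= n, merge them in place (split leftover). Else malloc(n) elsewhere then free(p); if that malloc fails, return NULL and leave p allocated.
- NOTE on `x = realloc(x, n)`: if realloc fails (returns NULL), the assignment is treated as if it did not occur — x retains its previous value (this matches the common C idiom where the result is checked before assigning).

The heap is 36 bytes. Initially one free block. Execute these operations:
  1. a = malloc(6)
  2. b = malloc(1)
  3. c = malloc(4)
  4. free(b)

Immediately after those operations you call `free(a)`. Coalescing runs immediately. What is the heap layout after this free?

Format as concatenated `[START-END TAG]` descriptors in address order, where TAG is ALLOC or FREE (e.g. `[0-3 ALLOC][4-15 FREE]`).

Op 1: a = malloc(6) -> a = 0; heap: [0-5 ALLOC][6-35 FREE]
Op 2: b = malloc(1) -> b = 6; heap: [0-5 ALLOC][6-6 ALLOC][7-35 FREE]
Op 3: c = malloc(4) -> c = 7; heap: [0-5 ALLOC][6-6 ALLOC][7-10 ALLOC][11-35 FREE]
Op 4: free(b) -> (freed b); heap: [0-5 ALLOC][6-6 FREE][7-10 ALLOC][11-35 FREE]
free(a): a = 0 -> block [0-5 ALLOC]; mark free, coalesce with adjacent free neighbors -> [0-6 FREE][7-10 ALLOC][11-35 FREE]

Answer: [0-6 FREE][7-10 ALLOC][11-35 FREE]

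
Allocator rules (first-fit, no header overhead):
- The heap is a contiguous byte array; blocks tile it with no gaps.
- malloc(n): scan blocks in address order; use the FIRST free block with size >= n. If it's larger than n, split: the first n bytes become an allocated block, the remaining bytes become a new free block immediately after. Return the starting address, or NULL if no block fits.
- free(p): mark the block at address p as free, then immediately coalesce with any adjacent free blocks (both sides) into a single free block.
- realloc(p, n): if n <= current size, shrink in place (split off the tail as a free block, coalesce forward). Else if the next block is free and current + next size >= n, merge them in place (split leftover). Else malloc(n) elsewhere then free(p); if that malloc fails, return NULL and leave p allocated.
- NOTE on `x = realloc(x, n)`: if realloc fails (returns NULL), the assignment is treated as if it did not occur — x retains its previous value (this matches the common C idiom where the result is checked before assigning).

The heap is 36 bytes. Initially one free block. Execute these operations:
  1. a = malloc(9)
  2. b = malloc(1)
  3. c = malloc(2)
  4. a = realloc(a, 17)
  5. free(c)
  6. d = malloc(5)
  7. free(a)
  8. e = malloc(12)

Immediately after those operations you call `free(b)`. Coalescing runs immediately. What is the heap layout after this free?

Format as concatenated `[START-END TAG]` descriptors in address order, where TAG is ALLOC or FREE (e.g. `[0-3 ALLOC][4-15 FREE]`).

Answer: [0-4 ALLOC][5-9 FREE][10-21 ALLOC][22-35 FREE]

Derivation:
Op 1: a = malloc(9) -> a = 0; heap: [0-8 ALLOC][9-35 FREE]
Op 2: b = malloc(1) -> b = 9; heap: [0-8 ALLOC][9-9 ALLOC][10-35 FREE]
Op 3: c = malloc(2) -> c = 10; heap: [0-8 ALLOC][9-9 ALLOC][10-11 ALLOC][12-35 FREE]
Op 4: a = realloc(a, 17) -> a = 12; heap: [0-8 FREE][9-9 ALLOC][10-11 ALLOC][12-28 ALLOC][29-35 FREE]
Op 5: free(c) -> (freed c); heap: [0-8 FREE][9-9 ALLOC][10-11 FREE][12-28 ALLOC][29-35 FREE]
Op 6: d = malloc(5) -> d = 0; heap: [0-4 ALLOC][5-8 FREE][9-9 ALLOC][10-11 FREE][12-28 ALLOC][29-35 FREE]
Op 7: free(a) -> (freed a); heap: [0-4 ALLOC][5-8 FREE][9-9 ALLOC][10-35 FREE]
Op 8: e = malloc(12) -> e = 10; heap: [0-4 ALLOC][5-8 FREE][9-9 ALLOC][10-21 ALLOC][22-35 FREE]
free(b): b = 9 -> block [9-9 ALLOC]; mark free, coalesce with adjacent free neighbors -> [0-4 ALLOC][5-9 FREE][10-21 ALLOC][22-35 FREE]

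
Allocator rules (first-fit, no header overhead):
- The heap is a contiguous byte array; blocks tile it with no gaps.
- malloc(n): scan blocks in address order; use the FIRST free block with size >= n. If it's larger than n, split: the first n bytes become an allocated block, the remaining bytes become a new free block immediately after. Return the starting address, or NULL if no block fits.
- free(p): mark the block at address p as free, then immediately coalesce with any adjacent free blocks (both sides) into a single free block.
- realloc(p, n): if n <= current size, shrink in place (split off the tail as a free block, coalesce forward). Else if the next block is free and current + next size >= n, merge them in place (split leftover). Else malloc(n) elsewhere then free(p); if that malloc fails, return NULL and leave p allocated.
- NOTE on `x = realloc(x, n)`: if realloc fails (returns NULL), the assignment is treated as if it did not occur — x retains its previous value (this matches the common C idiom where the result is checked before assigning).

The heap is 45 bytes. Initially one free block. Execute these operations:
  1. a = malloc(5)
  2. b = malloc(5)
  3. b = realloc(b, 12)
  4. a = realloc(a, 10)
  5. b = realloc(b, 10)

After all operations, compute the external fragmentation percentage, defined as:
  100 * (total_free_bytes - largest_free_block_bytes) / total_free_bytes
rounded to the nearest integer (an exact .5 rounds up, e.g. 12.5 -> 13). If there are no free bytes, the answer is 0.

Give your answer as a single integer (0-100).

Answer: 28

Derivation:
Op 1: a = malloc(5) -> a = 0; heap: [0-4 ALLOC][5-44 FREE]
Op 2: b = malloc(5) -> b = 5; heap: [0-4 ALLOC][5-9 ALLOC][10-44 FREE]
Op 3: b = realloc(b, 12) -> b = 5; heap: [0-4 ALLOC][5-16 ALLOC][17-44 FREE]
Op 4: a = realloc(a, 10) -> a = 17; heap: [0-4 FREE][5-16 ALLOC][17-26 ALLOC][27-44 FREE]
Op 5: b = realloc(b, 10) -> b = 5; heap: [0-4 FREE][5-14 ALLOC][15-16 FREE][17-26 ALLOC][27-44 FREE]
Free blocks: [5 2 18] total_free=25 largest=18 -> 100*(25-18)/25 = 700/25 = 28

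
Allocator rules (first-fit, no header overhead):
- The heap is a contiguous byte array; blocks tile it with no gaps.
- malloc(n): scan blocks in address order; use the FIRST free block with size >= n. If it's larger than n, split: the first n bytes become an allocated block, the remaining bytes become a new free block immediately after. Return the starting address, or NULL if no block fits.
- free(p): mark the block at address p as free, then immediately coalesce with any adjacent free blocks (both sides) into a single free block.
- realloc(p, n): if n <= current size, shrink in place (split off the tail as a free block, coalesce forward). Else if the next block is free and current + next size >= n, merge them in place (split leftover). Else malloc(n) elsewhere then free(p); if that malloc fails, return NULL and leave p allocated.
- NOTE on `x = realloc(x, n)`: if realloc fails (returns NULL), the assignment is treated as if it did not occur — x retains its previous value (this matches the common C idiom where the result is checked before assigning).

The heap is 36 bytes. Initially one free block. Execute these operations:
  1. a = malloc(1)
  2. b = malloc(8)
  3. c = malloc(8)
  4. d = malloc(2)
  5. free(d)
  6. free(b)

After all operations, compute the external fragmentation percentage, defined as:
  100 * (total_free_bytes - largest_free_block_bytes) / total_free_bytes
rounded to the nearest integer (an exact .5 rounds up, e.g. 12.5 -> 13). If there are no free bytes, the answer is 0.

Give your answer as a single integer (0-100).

Answer: 30

Derivation:
Op 1: a = malloc(1) -> a = 0; heap: [0-0 ALLOC][1-35 FREE]
Op 2: b = malloc(8) -> b = 1; heap: [0-0 ALLOC][1-8 ALLOC][9-35 FREE]
Op 3: c = malloc(8) -> c = 9; heap: [0-0 ALLOC][1-8 ALLOC][9-16 ALLOC][17-35 FREE]
Op 4: d = malloc(2) -> d = 17; heap: [0-0 ALLOC][1-8 ALLOC][9-16 ALLOC][17-18 ALLOC][19-35 FREE]
Op 5: free(d) -> (freed d); heap: [0-0 ALLOC][1-8 ALLOC][9-16 ALLOC][17-35 FREE]
Op 6: free(b) -> (freed b); heap: [0-0 ALLOC][1-8 FREE][9-16 ALLOC][17-35 FREE]
Free blocks: [8 19] total_free=27 largest=19 -> 100*(27-19)/27 = 800/27 ≈ 29.630 -> rounds to 30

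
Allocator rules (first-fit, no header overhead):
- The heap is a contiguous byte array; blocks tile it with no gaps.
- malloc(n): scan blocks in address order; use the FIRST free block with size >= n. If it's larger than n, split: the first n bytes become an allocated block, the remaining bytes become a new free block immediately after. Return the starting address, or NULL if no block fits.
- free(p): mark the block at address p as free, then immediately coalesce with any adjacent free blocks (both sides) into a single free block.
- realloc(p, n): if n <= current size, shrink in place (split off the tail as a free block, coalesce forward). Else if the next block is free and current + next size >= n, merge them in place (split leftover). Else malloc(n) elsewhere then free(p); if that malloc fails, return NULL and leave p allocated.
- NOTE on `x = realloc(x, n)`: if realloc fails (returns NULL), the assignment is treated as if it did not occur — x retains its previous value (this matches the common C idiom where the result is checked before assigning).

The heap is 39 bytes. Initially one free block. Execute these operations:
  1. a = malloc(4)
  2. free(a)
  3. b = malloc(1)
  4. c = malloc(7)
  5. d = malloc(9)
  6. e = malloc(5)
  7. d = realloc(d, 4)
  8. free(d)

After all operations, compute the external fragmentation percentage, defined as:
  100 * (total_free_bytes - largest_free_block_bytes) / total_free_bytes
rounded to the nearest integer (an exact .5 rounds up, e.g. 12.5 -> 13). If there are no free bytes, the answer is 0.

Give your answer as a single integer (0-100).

Op 1: a = malloc(4) -> a = 0; heap: [0-3 ALLOC][4-38 FREE]
Op 2: free(a) -> (freed a); heap: [0-38 FREE]
Op 3: b = malloc(1) -> b = 0; heap: [0-0 ALLOC][1-38 FREE]
Op 4: c = malloc(7) -> c = 1; heap: [0-0 ALLOC][1-7 ALLOC][8-38 FREE]
Op 5: d = malloc(9) -> d = 8; heap: [0-0 ALLOC][1-7 ALLOC][8-16 ALLOC][17-38 FREE]
Op 6: e = malloc(5) -> e = 17; heap: [0-0 ALLOC][1-7 ALLOC][8-16 ALLOC][17-21 ALLOC][22-38 FREE]
Op 7: d = realloc(d, 4) -> d = 8; heap: [0-0 ALLOC][1-7 ALLOC][8-11 ALLOC][12-16 FREE][17-21 ALLOC][22-38 FREE]
Op 8: free(d) -> (freed d); heap: [0-0 ALLOC][1-7 ALLOC][8-16 FREE][17-21 ALLOC][22-38 FREE]
Free blocks: [9 17] total_free=26 largest=17 -> 100*(26-17)/26 = 900/26 ≈ 34.615 -> rounds to 35

Answer: 35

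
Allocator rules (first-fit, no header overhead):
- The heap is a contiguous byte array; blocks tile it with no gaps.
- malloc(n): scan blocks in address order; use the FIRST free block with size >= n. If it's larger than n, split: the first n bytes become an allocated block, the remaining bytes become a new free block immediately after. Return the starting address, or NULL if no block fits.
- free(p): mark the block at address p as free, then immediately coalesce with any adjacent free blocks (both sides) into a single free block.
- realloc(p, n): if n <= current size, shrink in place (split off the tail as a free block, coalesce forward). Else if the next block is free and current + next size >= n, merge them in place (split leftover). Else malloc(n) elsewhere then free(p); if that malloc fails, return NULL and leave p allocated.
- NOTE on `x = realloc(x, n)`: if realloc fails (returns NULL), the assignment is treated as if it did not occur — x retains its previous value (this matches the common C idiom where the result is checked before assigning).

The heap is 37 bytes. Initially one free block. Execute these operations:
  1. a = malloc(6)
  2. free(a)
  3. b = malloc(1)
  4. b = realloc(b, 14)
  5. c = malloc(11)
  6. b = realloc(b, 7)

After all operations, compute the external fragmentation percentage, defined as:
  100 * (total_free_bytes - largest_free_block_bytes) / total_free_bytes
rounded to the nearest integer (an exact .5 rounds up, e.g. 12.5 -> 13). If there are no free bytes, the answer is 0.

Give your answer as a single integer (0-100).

Op 1: a = malloc(6) -> a = 0; heap: [0-5 ALLOC][6-36 FREE]
Op 2: free(a) -> (freed a); heap: [0-36 FREE]
Op 3: b = malloc(1) -> b = 0; heap: [0-0 ALLOC][1-36 FREE]
Op 4: b = realloc(b, 14) -> b = 0; heap: [0-13 ALLOC][14-36 FREE]
Op 5: c = malloc(11) -> c = 14; heap: [0-13 ALLOC][14-24 ALLOC][25-36 FREE]
Op 6: b = realloc(b, 7) -> b = 0; heap: [0-6 ALLOC][7-13 FREE][14-24 ALLOC][25-36 FREE]
Free blocks: [7 12] total_free=19 largest=12 -> 100*(19-12)/19 = 700/19 ≈ 36.842 -> rounds to 37

Answer: 37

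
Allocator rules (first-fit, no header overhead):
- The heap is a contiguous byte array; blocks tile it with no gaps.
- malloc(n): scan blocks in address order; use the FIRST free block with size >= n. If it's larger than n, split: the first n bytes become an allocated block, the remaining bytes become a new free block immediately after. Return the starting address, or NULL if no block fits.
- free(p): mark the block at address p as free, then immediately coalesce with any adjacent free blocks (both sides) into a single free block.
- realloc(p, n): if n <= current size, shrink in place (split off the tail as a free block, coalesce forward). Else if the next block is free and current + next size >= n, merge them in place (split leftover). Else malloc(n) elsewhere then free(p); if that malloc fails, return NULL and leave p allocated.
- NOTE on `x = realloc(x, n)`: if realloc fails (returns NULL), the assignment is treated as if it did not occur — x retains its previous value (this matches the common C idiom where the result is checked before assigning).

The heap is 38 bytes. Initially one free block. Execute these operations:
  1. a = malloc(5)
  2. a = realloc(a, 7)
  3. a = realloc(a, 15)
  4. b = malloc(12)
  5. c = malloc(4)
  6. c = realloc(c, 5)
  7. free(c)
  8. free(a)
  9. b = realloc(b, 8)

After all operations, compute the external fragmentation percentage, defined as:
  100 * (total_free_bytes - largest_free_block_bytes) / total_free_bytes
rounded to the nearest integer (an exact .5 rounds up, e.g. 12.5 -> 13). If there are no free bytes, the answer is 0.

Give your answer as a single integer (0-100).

Op 1: a = malloc(5) -> a = 0; heap: [0-4 ALLOC][5-37 FREE]
Op 2: a = realloc(a, 7) -> a = 0; heap: [0-6 ALLOC][7-37 FREE]
Op 3: a = realloc(a, 15) -> a = 0; heap: [0-14 ALLOC][15-37 FREE]
Op 4: b = malloc(12) -> b = 15; heap: [0-14 ALLOC][15-26 ALLOC][27-37 FREE]
Op 5: c = malloc(4) -> c = 27; heap: [0-14 ALLOC][15-26 ALLOC][27-30 ALLOC][31-37 FREE]
Op 6: c = realloc(c, 5) -> c = 27; heap: [0-14 ALLOC][15-26 ALLOC][27-31 ALLOC][32-37 FREE]
Op 7: free(c) -> (freed c); heap: [0-14 ALLOC][15-26 ALLOC][27-37 FREE]
Op 8: free(a) -> (freed a); heap: [0-14 FREE][15-26 ALLOC][27-37 FREE]
Op 9: b = realloc(b, 8) -> b = 15; heap: [0-14 FREE][15-22 ALLOC][23-37 FREE]
Free blocks: [15 15] total_free=30 largest=15 -> 100*(30-15)/30 = 1500/30 = 50

Answer: 50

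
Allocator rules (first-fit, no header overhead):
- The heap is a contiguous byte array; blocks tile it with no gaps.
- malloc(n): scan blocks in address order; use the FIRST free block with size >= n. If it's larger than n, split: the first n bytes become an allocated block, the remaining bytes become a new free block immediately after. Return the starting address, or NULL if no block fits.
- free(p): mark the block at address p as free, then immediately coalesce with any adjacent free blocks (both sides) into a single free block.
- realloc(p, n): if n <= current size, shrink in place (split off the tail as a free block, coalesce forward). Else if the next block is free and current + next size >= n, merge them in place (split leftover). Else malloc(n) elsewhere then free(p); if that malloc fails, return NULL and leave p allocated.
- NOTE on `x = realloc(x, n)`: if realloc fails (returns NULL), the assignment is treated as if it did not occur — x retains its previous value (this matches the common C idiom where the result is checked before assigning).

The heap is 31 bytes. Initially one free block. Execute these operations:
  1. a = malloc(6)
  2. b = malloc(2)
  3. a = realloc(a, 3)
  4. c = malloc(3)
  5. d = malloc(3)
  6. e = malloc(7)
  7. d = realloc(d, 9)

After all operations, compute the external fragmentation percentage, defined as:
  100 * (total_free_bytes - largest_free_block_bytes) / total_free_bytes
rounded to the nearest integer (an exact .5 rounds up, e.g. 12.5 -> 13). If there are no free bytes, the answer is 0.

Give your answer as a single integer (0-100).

Op 1: a = malloc(6) -> a = 0; heap: [0-5 ALLOC][6-30 FREE]
Op 2: b = malloc(2) -> b = 6; heap: [0-5 ALLOC][6-7 ALLOC][8-30 FREE]
Op 3: a = realloc(a, 3) -> a = 0; heap: [0-2 ALLOC][3-5 FREE][6-7 ALLOC][8-30 FREE]
Op 4: c = malloc(3) -> c = 3; heap: [0-2 ALLOC][3-5 ALLOC][6-7 ALLOC][8-30 FREE]
Op 5: d = malloc(3) -> d = 8; heap: [0-2 ALLOC][3-5 ALLOC][6-7 ALLOC][8-10 ALLOC][11-30 FREE]
Op 6: e = malloc(7) -> e = 11; heap: [0-2 ALLOC][3-5 ALLOC][6-7 ALLOC][8-10 ALLOC][11-17 ALLOC][18-30 FREE]
Op 7: d = realloc(d, 9) -> d = 18; heap: [0-2 ALLOC][3-5 ALLOC][6-7 ALLOC][8-10 FREE][11-17 ALLOC][18-26 ALLOC][27-30 FREE]
Free blocks: [3 4] total_free=7 largest=4 -> 100*(7-4)/7 = 300/7 ≈ 42.857 -> rounds to 43

Answer: 43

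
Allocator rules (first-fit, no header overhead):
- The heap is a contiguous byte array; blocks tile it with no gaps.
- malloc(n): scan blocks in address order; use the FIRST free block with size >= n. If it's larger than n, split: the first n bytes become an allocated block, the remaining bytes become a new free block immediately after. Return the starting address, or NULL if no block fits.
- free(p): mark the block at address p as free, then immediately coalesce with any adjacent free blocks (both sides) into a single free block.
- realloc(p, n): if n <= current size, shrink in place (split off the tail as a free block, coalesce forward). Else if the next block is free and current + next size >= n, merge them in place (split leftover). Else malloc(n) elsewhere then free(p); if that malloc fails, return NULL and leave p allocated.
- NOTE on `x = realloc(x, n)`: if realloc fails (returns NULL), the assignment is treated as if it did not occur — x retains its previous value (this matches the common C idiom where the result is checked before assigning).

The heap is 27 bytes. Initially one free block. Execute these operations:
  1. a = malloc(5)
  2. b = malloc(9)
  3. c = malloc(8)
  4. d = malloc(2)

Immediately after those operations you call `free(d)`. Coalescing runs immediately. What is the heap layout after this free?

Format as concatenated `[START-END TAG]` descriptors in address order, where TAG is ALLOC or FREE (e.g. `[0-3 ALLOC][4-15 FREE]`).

Answer: [0-4 ALLOC][5-13 ALLOC][14-21 ALLOC][22-26 FREE]

Derivation:
Op 1: a = malloc(5) -> a = 0; heap: [0-4 ALLOC][5-26 FREE]
Op 2: b = malloc(9) -> b = 5; heap: [0-4 ALLOC][5-13 ALLOC][14-26 FREE]
Op 3: c = malloc(8) -> c = 14; heap: [0-4 ALLOC][5-13 ALLOC][14-21 ALLOC][22-26 FREE]
Op 4: d = malloc(2) -> d = 22; heap: [0-4 ALLOC][5-13 ALLOC][14-21 ALLOC][22-23 ALLOC][24-26 FREE]
free(d): d = 22 -> block [22-23 ALLOC]; mark free, coalesce with adjacent free neighbors -> [0-4 ALLOC][5-13 ALLOC][14-21 ALLOC][22-26 FREE]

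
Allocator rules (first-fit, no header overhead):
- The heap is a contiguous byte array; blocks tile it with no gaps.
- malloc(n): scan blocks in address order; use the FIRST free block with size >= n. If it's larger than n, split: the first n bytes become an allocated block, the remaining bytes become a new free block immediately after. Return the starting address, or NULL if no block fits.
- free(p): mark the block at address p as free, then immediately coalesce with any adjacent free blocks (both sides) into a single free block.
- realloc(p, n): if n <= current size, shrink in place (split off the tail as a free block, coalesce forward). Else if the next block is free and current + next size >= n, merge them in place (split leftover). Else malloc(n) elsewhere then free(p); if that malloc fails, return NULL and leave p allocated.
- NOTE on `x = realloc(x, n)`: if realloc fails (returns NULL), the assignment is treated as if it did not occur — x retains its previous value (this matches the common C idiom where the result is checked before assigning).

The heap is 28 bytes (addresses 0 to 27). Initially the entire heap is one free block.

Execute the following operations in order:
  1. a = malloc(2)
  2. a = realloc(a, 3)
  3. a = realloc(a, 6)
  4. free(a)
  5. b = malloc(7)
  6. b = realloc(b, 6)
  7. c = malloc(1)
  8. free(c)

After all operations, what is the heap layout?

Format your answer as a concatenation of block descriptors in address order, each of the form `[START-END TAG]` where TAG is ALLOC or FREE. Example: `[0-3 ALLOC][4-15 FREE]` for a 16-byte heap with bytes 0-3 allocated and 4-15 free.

Op 1: a = malloc(2) -> a = 0; heap: [0-1 ALLOC][2-27 FREE]
Op 2: a = realloc(a, 3) -> a = 0; heap: [0-2 ALLOC][3-27 FREE]
Op 3: a = realloc(a, 6) -> a = 0; heap: [0-5 ALLOC][6-27 FREE]
Op 4: free(a) -> (freed a); heap: [0-27 FREE]
Op 5: b = malloc(7) -> b = 0; heap: [0-6 ALLOC][7-27 FREE]
Op 6: b = realloc(b, 6) -> b = 0; heap: [0-5 ALLOC][6-27 FREE]
Op 7: c = malloc(1) -> c = 6; heap: [0-5 ALLOC][6-6 ALLOC][7-27 FREE]
Op 8: free(c) -> (freed c); heap: [0-5 ALLOC][6-27 FREE]

Answer: [0-5 ALLOC][6-27 FREE]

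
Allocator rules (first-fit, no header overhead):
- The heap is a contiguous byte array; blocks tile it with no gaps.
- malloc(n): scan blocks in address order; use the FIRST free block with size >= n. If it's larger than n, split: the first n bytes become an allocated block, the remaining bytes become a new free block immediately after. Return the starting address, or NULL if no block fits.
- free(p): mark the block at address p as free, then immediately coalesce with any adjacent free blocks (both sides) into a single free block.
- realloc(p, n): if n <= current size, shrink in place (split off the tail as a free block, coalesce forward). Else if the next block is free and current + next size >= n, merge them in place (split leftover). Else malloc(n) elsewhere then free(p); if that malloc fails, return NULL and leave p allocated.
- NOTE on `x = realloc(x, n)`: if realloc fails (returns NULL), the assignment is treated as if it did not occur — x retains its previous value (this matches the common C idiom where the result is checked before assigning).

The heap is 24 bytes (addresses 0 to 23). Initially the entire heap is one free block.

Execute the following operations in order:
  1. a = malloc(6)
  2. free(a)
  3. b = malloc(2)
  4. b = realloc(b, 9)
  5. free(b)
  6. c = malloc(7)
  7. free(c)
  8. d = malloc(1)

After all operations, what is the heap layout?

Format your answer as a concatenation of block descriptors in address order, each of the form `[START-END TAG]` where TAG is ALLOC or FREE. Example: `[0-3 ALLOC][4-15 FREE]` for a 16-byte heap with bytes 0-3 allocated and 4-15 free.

Op 1: a = malloc(6) -> a = 0; heap: [0-5 ALLOC][6-23 FREE]
Op 2: free(a) -> (freed a); heap: [0-23 FREE]
Op 3: b = malloc(2) -> b = 0; heap: [0-1 ALLOC][2-23 FREE]
Op 4: b = realloc(b, 9) -> b = 0; heap: [0-8 ALLOC][9-23 FREE]
Op 5: free(b) -> (freed b); heap: [0-23 FREE]
Op 6: c = malloc(7) -> c = 0; heap: [0-6 ALLOC][7-23 FREE]
Op 7: free(c) -> (freed c); heap: [0-23 FREE]
Op 8: d = malloc(1) -> d = 0; heap: [0-0 ALLOC][1-23 FREE]

Answer: [0-0 ALLOC][1-23 FREE]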